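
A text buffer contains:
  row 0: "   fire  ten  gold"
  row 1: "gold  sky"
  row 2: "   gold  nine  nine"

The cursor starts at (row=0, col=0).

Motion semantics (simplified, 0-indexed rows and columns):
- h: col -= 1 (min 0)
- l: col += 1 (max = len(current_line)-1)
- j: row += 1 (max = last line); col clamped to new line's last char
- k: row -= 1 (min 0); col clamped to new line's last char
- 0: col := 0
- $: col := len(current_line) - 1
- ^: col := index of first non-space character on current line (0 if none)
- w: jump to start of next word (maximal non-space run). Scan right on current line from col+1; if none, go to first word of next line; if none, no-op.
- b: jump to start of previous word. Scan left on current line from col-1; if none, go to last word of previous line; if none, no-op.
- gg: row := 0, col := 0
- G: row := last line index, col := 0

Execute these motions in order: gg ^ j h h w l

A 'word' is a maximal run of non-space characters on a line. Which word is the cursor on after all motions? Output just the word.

After 1 (gg): row=0 col=0 char='_'
After 2 (^): row=0 col=3 char='f'
After 3 (j): row=1 col=3 char='d'
After 4 (h): row=1 col=2 char='l'
After 5 (h): row=1 col=1 char='o'
After 6 (w): row=1 col=6 char='s'
After 7 (l): row=1 col=7 char='k'

Answer: sky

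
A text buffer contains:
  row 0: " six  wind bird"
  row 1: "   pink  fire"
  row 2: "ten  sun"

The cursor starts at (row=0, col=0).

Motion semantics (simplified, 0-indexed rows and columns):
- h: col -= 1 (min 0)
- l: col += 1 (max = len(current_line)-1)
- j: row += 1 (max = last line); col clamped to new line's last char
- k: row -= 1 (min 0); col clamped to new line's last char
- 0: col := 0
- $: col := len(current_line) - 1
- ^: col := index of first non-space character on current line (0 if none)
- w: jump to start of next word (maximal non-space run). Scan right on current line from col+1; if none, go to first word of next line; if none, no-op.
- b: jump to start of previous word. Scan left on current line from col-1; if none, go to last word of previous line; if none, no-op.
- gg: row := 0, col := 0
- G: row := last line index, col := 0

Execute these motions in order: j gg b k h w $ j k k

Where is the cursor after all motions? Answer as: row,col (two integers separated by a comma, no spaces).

After 1 (j): row=1 col=0 char='_'
After 2 (gg): row=0 col=0 char='_'
After 3 (b): row=0 col=0 char='_'
After 4 (k): row=0 col=0 char='_'
After 5 (h): row=0 col=0 char='_'
After 6 (w): row=0 col=1 char='s'
After 7 ($): row=0 col=14 char='d'
After 8 (j): row=1 col=12 char='e'
After 9 (k): row=0 col=12 char='i'
After 10 (k): row=0 col=12 char='i'

Answer: 0,12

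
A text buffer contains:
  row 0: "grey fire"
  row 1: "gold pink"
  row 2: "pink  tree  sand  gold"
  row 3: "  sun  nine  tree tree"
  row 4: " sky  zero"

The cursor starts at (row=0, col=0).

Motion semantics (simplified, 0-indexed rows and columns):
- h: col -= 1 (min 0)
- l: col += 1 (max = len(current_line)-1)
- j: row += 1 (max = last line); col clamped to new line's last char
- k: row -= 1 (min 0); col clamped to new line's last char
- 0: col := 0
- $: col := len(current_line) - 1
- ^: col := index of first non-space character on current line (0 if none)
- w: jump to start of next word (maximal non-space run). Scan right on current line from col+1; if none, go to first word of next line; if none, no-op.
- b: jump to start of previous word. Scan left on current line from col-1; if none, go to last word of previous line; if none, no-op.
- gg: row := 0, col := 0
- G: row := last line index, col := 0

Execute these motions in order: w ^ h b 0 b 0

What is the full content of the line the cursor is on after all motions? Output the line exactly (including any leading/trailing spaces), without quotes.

Answer: grey fire

Derivation:
After 1 (w): row=0 col=5 char='f'
After 2 (^): row=0 col=0 char='g'
After 3 (h): row=0 col=0 char='g'
After 4 (b): row=0 col=0 char='g'
After 5 (0): row=0 col=0 char='g'
After 6 (b): row=0 col=0 char='g'
After 7 (0): row=0 col=0 char='g'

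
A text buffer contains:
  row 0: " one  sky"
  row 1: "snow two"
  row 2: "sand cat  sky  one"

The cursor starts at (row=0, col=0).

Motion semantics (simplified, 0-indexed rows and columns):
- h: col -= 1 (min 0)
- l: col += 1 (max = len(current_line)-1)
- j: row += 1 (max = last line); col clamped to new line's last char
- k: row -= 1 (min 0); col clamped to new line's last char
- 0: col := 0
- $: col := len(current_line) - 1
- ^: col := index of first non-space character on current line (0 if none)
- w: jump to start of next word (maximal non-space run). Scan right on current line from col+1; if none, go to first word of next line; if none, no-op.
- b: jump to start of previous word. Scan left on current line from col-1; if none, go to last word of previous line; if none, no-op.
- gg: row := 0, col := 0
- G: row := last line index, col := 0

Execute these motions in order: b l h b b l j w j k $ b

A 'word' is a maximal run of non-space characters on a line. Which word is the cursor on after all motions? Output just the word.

After 1 (b): row=0 col=0 char='_'
After 2 (l): row=0 col=1 char='o'
After 3 (h): row=0 col=0 char='_'
After 4 (b): row=0 col=0 char='_'
After 5 (b): row=0 col=0 char='_'
After 6 (l): row=0 col=1 char='o'
After 7 (j): row=1 col=1 char='n'
After 8 (w): row=1 col=5 char='t'
After 9 (j): row=2 col=5 char='c'
After 10 (k): row=1 col=5 char='t'
After 11 ($): row=1 col=7 char='o'
After 12 (b): row=1 col=5 char='t'

Answer: two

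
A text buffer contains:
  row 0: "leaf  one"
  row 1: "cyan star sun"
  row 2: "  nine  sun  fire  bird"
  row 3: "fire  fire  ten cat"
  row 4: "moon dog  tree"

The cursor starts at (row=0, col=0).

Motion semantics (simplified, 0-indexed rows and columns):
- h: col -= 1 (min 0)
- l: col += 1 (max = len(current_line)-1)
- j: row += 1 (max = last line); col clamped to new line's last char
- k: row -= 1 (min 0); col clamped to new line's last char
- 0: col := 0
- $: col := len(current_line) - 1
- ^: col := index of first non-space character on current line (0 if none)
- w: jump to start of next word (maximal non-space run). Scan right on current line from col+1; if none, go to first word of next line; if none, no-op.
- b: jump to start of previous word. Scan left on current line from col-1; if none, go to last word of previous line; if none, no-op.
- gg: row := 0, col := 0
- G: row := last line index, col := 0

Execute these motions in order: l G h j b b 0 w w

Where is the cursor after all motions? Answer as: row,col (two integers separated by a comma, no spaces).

After 1 (l): row=0 col=1 char='e'
After 2 (G): row=4 col=0 char='m'
After 3 (h): row=4 col=0 char='m'
After 4 (j): row=4 col=0 char='m'
After 5 (b): row=3 col=16 char='c'
After 6 (b): row=3 col=12 char='t'
After 7 (0): row=3 col=0 char='f'
After 8 (w): row=3 col=6 char='f'
After 9 (w): row=3 col=12 char='t'

Answer: 3,12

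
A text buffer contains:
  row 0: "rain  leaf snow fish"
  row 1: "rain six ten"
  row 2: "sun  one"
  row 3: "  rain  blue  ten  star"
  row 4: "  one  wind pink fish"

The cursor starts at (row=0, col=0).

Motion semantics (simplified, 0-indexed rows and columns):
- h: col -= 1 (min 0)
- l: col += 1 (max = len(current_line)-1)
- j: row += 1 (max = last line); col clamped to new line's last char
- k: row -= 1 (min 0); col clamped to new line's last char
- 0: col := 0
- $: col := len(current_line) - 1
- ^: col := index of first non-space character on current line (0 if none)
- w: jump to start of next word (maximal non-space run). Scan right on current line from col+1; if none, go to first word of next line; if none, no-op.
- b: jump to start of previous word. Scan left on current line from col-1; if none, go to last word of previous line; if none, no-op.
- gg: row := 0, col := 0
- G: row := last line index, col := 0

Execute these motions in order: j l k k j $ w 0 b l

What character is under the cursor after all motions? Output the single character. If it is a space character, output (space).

Answer: e

Derivation:
After 1 (j): row=1 col=0 char='r'
After 2 (l): row=1 col=1 char='a'
After 3 (k): row=0 col=1 char='a'
After 4 (k): row=0 col=1 char='a'
After 5 (j): row=1 col=1 char='a'
After 6 ($): row=1 col=11 char='n'
After 7 (w): row=2 col=0 char='s'
After 8 (0): row=2 col=0 char='s'
After 9 (b): row=1 col=9 char='t'
After 10 (l): row=1 col=10 char='e'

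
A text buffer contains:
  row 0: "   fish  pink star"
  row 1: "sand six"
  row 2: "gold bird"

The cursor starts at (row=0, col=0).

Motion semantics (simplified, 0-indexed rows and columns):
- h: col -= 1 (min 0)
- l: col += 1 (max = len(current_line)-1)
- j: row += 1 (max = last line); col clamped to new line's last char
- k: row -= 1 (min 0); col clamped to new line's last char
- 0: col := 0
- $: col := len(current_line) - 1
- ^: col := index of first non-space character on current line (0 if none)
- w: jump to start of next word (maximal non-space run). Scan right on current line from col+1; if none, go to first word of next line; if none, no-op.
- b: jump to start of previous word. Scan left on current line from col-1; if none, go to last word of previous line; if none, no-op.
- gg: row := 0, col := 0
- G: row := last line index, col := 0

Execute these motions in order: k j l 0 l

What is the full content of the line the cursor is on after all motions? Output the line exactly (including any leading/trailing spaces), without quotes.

Answer: sand six

Derivation:
After 1 (k): row=0 col=0 char='_'
After 2 (j): row=1 col=0 char='s'
After 3 (l): row=1 col=1 char='a'
After 4 (0): row=1 col=0 char='s'
After 5 (l): row=1 col=1 char='a'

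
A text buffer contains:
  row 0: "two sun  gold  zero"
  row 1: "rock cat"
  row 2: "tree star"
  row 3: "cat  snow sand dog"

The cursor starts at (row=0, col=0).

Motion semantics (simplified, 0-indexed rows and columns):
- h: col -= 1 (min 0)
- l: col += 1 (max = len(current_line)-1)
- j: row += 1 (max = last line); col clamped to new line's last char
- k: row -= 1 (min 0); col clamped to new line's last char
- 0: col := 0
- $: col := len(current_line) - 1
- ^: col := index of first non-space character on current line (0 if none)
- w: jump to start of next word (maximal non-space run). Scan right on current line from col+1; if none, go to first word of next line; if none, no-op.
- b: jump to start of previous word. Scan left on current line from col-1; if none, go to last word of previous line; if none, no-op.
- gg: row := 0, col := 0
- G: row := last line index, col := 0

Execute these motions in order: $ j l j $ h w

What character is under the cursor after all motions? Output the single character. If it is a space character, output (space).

After 1 ($): row=0 col=18 char='o'
After 2 (j): row=1 col=7 char='t'
After 3 (l): row=1 col=7 char='t'
After 4 (j): row=2 col=7 char='a'
After 5 ($): row=2 col=8 char='r'
After 6 (h): row=2 col=7 char='a'
After 7 (w): row=3 col=0 char='c'

Answer: c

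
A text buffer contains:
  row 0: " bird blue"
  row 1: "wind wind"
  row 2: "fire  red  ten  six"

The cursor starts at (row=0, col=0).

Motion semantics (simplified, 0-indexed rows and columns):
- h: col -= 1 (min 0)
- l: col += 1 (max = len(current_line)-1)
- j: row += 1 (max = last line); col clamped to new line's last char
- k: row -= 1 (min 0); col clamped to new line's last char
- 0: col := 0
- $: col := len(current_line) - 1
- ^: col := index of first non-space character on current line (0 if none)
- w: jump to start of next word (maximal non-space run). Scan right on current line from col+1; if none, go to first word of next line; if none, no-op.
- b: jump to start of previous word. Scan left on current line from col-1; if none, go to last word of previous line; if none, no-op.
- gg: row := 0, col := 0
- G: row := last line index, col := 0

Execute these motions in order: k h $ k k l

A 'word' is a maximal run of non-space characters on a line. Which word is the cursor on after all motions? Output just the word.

Answer: blue

Derivation:
After 1 (k): row=0 col=0 char='_'
After 2 (h): row=0 col=0 char='_'
After 3 ($): row=0 col=9 char='e'
After 4 (k): row=0 col=9 char='e'
After 5 (k): row=0 col=9 char='e'
After 6 (l): row=0 col=9 char='e'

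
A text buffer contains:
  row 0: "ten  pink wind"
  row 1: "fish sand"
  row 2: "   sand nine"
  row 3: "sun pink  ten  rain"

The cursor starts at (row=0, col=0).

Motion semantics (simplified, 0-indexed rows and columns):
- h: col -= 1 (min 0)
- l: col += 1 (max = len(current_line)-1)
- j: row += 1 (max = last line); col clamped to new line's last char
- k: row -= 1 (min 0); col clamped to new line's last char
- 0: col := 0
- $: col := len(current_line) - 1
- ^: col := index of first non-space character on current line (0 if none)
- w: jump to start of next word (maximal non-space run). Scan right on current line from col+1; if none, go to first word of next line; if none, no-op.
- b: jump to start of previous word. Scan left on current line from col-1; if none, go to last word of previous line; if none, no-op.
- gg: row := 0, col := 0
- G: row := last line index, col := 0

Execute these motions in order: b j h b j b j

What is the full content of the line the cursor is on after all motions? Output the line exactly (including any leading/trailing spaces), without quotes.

Answer:    sand nine

Derivation:
After 1 (b): row=0 col=0 char='t'
After 2 (j): row=1 col=0 char='f'
After 3 (h): row=1 col=0 char='f'
After 4 (b): row=0 col=10 char='w'
After 5 (j): row=1 col=8 char='d'
After 6 (b): row=1 col=5 char='s'
After 7 (j): row=2 col=5 char='n'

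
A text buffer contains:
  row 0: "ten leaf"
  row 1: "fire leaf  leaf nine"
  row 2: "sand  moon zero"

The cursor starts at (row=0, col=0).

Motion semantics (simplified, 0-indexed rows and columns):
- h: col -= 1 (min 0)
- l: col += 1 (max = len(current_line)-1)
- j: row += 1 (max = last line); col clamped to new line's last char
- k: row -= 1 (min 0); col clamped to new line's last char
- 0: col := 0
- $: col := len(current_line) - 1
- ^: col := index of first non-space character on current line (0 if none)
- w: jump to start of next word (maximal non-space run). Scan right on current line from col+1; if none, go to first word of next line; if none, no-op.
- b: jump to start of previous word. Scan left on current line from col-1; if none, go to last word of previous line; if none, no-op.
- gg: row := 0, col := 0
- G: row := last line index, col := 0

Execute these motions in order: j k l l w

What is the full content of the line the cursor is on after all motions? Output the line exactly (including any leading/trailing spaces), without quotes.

Answer: ten leaf

Derivation:
After 1 (j): row=1 col=0 char='f'
After 2 (k): row=0 col=0 char='t'
After 3 (l): row=0 col=1 char='e'
After 4 (l): row=0 col=2 char='n'
After 5 (w): row=0 col=4 char='l'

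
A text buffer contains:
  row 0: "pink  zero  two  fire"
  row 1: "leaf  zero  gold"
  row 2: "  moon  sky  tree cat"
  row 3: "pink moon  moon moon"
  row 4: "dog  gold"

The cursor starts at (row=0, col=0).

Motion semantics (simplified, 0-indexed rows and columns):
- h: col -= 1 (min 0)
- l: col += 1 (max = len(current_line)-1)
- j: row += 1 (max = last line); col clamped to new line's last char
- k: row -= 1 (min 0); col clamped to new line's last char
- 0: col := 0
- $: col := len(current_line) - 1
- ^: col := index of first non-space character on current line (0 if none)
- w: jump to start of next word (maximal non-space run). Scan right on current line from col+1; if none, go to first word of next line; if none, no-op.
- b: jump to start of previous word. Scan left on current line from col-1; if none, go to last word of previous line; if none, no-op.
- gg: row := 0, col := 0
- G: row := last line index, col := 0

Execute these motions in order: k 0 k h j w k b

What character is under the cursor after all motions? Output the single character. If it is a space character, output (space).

Answer: p

Derivation:
After 1 (k): row=0 col=0 char='p'
After 2 (0): row=0 col=0 char='p'
After 3 (k): row=0 col=0 char='p'
After 4 (h): row=0 col=0 char='p'
After 5 (j): row=1 col=0 char='l'
After 6 (w): row=1 col=6 char='z'
After 7 (k): row=0 col=6 char='z'
After 8 (b): row=0 col=0 char='p'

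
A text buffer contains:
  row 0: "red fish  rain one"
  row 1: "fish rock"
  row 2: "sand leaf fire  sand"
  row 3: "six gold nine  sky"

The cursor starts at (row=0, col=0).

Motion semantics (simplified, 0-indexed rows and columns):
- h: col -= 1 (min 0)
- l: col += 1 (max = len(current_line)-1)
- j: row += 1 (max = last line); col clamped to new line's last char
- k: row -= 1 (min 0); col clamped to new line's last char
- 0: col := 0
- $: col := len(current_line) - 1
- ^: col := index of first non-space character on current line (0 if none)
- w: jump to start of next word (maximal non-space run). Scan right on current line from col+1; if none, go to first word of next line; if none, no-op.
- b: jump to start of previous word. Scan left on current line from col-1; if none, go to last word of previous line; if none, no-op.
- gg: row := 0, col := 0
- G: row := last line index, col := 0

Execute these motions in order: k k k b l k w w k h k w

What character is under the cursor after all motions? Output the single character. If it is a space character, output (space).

Answer: r

Derivation:
After 1 (k): row=0 col=0 char='r'
After 2 (k): row=0 col=0 char='r'
After 3 (k): row=0 col=0 char='r'
After 4 (b): row=0 col=0 char='r'
After 5 (l): row=0 col=1 char='e'
After 6 (k): row=0 col=1 char='e'
After 7 (w): row=0 col=4 char='f'
After 8 (w): row=0 col=10 char='r'
After 9 (k): row=0 col=10 char='r'
After 10 (h): row=0 col=9 char='_'
After 11 (k): row=0 col=9 char='_'
After 12 (w): row=0 col=10 char='r'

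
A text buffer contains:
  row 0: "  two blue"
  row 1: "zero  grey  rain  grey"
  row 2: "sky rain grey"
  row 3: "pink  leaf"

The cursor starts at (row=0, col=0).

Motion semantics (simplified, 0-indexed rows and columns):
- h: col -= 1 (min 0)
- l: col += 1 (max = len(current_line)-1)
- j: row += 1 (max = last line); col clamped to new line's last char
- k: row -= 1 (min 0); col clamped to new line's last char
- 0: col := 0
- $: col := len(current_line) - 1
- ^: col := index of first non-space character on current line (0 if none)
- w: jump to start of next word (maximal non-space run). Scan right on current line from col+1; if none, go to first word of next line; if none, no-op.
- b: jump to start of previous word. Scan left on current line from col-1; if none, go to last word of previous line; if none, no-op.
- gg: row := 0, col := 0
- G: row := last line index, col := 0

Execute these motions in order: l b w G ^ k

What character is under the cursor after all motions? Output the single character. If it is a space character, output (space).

Answer: s

Derivation:
After 1 (l): row=0 col=1 char='_'
After 2 (b): row=0 col=1 char='_'
After 3 (w): row=0 col=2 char='t'
After 4 (G): row=3 col=0 char='p'
After 5 (^): row=3 col=0 char='p'
After 6 (k): row=2 col=0 char='s'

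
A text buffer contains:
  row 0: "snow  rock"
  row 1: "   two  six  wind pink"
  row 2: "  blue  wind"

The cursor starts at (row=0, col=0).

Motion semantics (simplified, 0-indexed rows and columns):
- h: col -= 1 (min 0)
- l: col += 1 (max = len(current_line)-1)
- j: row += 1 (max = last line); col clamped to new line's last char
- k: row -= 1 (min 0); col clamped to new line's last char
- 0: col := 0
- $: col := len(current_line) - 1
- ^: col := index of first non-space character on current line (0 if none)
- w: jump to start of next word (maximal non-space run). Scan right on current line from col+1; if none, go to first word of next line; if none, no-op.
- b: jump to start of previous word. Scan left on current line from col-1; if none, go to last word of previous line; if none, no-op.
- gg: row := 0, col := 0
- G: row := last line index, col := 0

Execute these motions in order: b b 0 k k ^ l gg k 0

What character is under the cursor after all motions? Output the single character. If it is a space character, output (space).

After 1 (b): row=0 col=0 char='s'
After 2 (b): row=0 col=0 char='s'
After 3 (0): row=0 col=0 char='s'
After 4 (k): row=0 col=0 char='s'
After 5 (k): row=0 col=0 char='s'
After 6 (^): row=0 col=0 char='s'
After 7 (l): row=0 col=1 char='n'
After 8 (gg): row=0 col=0 char='s'
After 9 (k): row=0 col=0 char='s'
After 10 (0): row=0 col=0 char='s'

Answer: s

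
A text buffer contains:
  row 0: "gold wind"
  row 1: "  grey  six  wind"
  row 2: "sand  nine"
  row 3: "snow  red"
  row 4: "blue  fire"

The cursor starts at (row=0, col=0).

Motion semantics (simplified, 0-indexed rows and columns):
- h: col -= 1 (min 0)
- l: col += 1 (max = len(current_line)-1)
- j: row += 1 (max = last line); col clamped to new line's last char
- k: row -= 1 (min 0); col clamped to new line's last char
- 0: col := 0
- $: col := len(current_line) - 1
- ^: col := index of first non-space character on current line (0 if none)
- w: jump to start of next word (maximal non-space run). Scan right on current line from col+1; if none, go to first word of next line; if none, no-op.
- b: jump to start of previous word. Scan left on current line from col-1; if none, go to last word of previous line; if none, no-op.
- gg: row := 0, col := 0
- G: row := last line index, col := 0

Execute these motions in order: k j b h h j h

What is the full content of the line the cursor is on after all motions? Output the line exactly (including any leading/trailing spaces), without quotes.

After 1 (k): row=0 col=0 char='g'
After 2 (j): row=1 col=0 char='_'
After 3 (b): row=0 col=5 char='w'
After 4 (h): row=0 col=4 char='_'
After 5 (h): row=0 col=3 char='d'
After 6 (j): row=1 col=3 char='r'
After 7 (h): row=1 col=2 char='g'

Answer:   grey  six  wind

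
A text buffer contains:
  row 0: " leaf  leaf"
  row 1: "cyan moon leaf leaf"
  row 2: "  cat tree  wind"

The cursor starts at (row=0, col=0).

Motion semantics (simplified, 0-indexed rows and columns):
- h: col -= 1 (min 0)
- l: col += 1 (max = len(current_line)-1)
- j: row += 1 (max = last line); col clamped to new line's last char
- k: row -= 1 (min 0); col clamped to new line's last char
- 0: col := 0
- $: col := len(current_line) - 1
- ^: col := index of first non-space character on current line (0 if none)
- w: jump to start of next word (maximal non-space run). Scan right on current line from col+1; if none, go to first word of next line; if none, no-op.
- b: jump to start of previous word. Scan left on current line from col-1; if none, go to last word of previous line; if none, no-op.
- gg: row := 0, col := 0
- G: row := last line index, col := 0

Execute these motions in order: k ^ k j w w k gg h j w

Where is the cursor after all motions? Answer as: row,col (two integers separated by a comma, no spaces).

After 1 (k): row=0 col=0 char='_'
After 2 (^): row=0 col=1 char='l'
After 3 (k): row=0 col=1 char='l'
After 4 (j): row=1 col=1 char='y'
After 5 (w): row=1 col=5 char='m'
After 6 (w): row=1 col=10 char='l'
After 7 (k): row=0 col=10 char='f'
After 8 (gg): row=0 col=0 char='_'
After 9 (h): row=0 col=0 char='_'
After 10 (j): row=1 col=0 char='c'
After 11 (w): row=1 col=5 char='m'

Answer: 1,5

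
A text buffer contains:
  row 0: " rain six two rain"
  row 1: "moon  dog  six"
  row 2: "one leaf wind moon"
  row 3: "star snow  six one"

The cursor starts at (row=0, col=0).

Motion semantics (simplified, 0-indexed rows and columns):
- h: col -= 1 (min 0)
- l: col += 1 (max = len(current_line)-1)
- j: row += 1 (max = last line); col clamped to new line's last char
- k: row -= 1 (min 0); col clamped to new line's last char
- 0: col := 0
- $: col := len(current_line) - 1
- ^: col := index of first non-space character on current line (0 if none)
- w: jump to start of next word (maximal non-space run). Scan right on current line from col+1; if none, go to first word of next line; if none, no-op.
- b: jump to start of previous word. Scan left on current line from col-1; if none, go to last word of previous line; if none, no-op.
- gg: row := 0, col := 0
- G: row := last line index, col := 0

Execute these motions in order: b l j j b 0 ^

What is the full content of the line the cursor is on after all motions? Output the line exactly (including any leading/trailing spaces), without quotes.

After 1 (b): row=0 col=0 char='_'
After 2 (l): row=0 col=1 char='r'
After 3 (j): row=1 col=1 char='o'
After 4 (j): row=2 col=1 char='n'
After 5 (b): row=2 col=0 char='o'
After 6 (0): row=2 col=0 char='o'
After 7 (^): row=2 col=0 char='o'

Answer: one leaf wind moon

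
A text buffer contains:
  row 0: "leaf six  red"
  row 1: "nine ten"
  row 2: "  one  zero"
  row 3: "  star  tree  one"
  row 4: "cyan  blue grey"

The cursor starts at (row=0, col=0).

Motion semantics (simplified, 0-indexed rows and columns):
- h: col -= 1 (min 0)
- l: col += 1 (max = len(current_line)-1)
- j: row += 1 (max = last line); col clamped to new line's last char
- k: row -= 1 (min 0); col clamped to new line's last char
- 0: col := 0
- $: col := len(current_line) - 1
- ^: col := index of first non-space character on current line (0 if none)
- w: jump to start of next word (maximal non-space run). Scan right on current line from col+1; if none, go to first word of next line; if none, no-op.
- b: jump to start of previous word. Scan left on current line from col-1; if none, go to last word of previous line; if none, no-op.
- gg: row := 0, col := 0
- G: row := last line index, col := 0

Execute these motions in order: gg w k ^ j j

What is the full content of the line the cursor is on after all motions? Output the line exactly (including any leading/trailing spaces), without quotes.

Answer:   one  zero

Derivation:
After 1 (gg): row=0 col=0 char='l'
After 2 (w): row=0 col=5 char='s'
After 3 (k): row=0 col=5 char='s'
After 4 (^): row=0 col=0 char='l'
After 5 (j): row=1 col=0 char='n'
After 6 (j): row=2 col=0 char='_'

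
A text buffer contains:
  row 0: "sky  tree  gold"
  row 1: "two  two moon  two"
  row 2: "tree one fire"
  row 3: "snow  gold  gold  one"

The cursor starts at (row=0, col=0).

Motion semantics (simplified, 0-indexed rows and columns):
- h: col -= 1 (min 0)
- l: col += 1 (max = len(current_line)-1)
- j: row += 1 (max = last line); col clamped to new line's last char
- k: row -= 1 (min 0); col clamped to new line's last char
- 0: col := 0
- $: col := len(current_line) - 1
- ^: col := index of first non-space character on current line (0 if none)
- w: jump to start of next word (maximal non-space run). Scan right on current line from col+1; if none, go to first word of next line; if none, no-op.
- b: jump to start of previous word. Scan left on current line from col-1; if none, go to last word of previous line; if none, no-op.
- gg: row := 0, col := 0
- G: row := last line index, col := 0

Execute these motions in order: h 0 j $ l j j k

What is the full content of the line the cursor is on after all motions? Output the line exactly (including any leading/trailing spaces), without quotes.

Answer: tree one fire

Derivation:
After 1 (h): row=0 col=0 char='s'
After 2 (0): row=0 col=0 char='s'
After 3 (j): row=1 col=0 char='t'
After 4 ($): row=1 col=17 char='o'
After 5 (l): row=1 col=17 char='o'
After 6 (j): row=2 col=12 char='e'
After 7 (j): row=3 col=12 char='g'
After 8 (k): row=2 col=12 char='e'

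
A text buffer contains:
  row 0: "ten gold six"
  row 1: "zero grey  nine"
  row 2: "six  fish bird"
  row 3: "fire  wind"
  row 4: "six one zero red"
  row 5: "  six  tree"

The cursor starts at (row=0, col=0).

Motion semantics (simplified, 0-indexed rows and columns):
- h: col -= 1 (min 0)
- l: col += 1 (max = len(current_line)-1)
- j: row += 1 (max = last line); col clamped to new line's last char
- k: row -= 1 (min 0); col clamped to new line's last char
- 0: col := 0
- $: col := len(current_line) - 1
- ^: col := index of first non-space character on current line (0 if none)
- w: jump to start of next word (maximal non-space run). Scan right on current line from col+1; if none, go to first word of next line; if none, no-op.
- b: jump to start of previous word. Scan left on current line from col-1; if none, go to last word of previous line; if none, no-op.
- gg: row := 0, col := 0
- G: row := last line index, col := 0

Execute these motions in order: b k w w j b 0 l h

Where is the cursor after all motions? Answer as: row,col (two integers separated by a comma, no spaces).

After 1 (b): row=0 col=0 char='t'
After 2 (k): row=0 col=0 char='t'
After 3 (w): row=0 col=4 char='g'
After 4 (w): row=0 col=9 char='s'
After 5 (j): row=1 col=9 char='_'
After 6 (b): row=1 col=5 char='g'
After 7 (0): row=1 col=0 char='z'
After 8 (l): row=1 col=1 char='e'
After 9 (h): row=1 col=0 char='z'

Answer: 1,0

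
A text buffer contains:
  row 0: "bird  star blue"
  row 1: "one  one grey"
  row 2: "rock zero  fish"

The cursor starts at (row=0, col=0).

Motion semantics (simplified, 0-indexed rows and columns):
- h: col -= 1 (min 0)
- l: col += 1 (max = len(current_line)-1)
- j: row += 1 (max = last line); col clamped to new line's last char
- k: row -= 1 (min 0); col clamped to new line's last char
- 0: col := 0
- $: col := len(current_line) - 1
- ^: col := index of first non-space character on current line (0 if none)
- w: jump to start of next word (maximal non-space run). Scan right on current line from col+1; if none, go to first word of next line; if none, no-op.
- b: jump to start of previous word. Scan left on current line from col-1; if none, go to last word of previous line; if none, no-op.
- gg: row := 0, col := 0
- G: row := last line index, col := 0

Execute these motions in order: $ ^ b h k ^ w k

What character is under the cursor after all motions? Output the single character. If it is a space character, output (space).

Answer: s

Derivation:
After 1 ($): row=0 col=14 char='e'
After 2 (^): row=0 col=0 char='b'
After 3 (b): row=0 col=0 char='b'
After 4 (h): row=0 col=0 char='b'
After 5 (k): row=0 col=0 char='b'
After 6 (^): row=0 col=0 char='b'
After 7 (w): row=0 col=6 char='s'
After 8 (k): row=0 col=6 char='s'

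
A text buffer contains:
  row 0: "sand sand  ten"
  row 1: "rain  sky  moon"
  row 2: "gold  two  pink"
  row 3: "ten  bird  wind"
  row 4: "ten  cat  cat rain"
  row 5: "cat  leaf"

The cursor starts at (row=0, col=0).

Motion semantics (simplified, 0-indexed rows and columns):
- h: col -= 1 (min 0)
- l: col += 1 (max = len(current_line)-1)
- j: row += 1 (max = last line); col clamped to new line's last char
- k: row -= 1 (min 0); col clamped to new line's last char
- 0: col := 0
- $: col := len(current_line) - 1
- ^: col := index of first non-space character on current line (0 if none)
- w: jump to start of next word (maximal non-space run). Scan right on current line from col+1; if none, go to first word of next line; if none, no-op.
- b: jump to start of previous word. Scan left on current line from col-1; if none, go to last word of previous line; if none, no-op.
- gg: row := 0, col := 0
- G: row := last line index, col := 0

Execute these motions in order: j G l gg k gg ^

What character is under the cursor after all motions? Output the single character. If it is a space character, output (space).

Answer: s

Derivation:
After 1 (j): row=1 col=0 char='r'
After 2 (G): row=5 col=0 char='c'
After 3 (l): row=5 col=1 char='a'
After 4 (gg): row=0 col=0 char='s'
After 5 (k): row=0 col=0 char='s'
After 6 (gg): row=0 col=0 char='s'
After 7 (^): row=0 col=0 char='s'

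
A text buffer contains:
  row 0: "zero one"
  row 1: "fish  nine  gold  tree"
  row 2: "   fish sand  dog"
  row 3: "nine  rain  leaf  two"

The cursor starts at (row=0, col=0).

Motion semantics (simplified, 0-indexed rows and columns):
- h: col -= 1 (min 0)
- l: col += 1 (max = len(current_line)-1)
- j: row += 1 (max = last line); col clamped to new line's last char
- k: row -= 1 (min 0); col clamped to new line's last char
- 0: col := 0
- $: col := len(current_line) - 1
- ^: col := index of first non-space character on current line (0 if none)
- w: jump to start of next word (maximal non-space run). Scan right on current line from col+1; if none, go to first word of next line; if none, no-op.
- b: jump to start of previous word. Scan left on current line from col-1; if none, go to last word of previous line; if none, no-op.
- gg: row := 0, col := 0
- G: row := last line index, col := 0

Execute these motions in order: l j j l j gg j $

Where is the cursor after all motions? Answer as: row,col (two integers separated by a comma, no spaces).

After 1 (l): row=0 col=1 char='e'
After 2 (j): row=1 col=1 char='i'
After 3 (j): row=2 col=1 char='_'
After 4 (l): row=2 col=2 char='_'
After 5 (j): row=3 col=2 char='n'
After 6 (gg): row=0 col=0 char='z'
After 7 (j): row=1 col=0 char='f'
After 8 ($): row=1 col=21 char='e'

Answer: 1,21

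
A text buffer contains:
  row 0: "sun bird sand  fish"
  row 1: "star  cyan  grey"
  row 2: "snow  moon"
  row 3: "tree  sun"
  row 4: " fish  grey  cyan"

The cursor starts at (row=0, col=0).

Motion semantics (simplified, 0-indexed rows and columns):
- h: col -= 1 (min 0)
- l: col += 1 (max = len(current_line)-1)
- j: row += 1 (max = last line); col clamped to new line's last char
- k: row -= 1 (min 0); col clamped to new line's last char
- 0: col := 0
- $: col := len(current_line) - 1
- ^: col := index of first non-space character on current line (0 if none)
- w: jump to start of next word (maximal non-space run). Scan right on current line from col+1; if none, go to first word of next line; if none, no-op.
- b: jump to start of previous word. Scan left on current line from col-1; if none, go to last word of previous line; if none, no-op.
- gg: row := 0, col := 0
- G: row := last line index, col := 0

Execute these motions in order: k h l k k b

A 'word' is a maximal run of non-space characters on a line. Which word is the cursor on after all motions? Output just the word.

After 1 (k): row=0 col=0 char='s'
After 2 (h): row=0 col=0 char='s'
After 3 (l): row=0 col=1 char='u'
After 4 (k): row=0 col=1 char='u'
After 5 (k): row=0 col=1 char='u'
After 6 (b): row=0 col=0 char='s'

Answer: sun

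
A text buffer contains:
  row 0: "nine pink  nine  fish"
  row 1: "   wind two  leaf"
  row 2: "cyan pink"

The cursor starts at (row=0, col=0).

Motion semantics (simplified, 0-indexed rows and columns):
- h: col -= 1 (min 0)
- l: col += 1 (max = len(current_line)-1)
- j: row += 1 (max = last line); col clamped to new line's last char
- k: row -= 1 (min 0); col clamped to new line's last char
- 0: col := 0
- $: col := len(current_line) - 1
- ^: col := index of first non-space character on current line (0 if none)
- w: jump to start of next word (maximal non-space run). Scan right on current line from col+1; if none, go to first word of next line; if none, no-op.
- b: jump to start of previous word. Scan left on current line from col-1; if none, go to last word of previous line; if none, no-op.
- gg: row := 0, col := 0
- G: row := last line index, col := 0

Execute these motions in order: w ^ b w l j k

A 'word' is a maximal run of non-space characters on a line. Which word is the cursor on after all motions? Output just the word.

Answer: pink

Derivation:
After 1 (w): row=0 col=5 char='p'
After 2 (^): row=0 col=0 char='n'
After 3 (b): row=0 col=0 char='n'
After 4 (w): row=0 col=5 char='p'
After 5 (l): row=0 col=6 char='i'
After 6 (j): row=1 col=6 char='d'
After 7 (k): row=0 col=6 char='i'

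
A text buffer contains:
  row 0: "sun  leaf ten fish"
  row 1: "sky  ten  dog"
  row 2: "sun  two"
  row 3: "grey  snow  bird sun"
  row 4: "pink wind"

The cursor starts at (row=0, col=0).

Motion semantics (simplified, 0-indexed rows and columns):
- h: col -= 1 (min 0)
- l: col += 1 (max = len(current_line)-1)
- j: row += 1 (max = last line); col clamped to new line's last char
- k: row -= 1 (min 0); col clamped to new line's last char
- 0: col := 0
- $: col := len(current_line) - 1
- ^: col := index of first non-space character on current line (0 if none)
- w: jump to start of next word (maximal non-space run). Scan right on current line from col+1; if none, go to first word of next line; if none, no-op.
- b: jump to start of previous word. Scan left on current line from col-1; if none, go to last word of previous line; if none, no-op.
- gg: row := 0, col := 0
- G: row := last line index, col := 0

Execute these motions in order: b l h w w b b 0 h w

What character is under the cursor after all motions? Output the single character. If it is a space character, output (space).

After 1 (b): row=0 col=0 char='s'
After 2 (l): row=0 col=1 char='u'
After 3 (h): row=0 col=0 char='s'
After 4 (w): row=0 col=5 char='l'
After 5 (w): row=0 col=10 char='t'
After 6 (b): row=0 col=5 char='l'
After 7 (b): row=0 col=0 char='s'
After 8 (0): row=0 col=0 char='s'
After 9 (h): row=0 col=0 char='s'
After 10 (w): row=0 col=5 char='l'

Answer: l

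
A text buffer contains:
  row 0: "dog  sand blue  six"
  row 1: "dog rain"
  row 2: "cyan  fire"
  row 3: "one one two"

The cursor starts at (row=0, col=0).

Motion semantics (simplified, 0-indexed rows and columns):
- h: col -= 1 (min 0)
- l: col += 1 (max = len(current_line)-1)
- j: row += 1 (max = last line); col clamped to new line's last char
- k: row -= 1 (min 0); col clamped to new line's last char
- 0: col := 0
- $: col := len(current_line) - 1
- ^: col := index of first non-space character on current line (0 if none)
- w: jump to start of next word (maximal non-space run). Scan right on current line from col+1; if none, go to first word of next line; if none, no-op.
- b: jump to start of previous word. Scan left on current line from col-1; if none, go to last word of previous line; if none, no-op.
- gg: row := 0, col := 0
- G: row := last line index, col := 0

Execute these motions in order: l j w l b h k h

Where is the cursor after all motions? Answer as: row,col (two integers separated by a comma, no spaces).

Answer: 0,2

Derivation:
After 1 (l): row=0 col=1 char='o'
After 2 (j): row=1 col=1 char='o'
After 3 (w): row=1 col=4 char='r'
After 4 (l): row=1 col=5 char='a'
After 5 (b): row=1 col=4 char='r'
After 6 (h): row=1 col=3 char='_'
After 7 (k): row=0 col=3 char='_'
After 8 (h): row=0 col=2 char='g'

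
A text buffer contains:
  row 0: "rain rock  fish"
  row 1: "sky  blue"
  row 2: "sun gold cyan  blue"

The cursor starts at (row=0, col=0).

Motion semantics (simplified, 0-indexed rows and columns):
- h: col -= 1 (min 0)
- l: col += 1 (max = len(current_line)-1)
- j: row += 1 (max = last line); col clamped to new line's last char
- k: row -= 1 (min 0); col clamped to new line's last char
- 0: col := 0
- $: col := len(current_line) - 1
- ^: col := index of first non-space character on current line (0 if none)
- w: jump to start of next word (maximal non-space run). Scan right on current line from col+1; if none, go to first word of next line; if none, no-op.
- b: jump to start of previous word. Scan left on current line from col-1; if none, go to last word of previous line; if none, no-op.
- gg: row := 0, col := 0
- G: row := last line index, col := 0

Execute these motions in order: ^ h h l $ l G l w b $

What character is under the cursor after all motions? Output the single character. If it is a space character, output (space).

After 1 (^): row=0 col=0 char='r'
After 2 (h): row=0 col=0 char='r'
After 3 (h): row=0 col=0 char='r'
After 4 (l): row=0 col=1 char='a'
After 5 ($): row=0 col=14 char='h'
After 6 (l): row=0 col=14 char='h'
After 7 (G): row=2 col=0 char='s'
After 8 (l): row=2 col=1 char='u'
After 9 (w): row=2 col=4 char='g'
After 10 (b): row=2 col=0 char='s'
After 11 ($): row=2 col=18 char='e'

Answer: e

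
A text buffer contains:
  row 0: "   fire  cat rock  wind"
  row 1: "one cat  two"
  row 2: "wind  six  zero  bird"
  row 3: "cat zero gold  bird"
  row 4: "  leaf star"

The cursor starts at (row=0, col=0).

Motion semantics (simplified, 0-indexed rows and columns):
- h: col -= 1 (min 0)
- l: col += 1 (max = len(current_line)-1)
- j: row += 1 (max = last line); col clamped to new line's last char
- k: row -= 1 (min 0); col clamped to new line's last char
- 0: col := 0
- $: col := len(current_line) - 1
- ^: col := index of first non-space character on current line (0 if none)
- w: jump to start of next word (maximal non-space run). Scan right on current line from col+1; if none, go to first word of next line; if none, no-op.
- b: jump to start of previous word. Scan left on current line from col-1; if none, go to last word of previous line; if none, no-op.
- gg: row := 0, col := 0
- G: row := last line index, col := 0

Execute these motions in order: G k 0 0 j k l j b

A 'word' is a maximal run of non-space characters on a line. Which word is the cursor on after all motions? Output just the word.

After 1 (G): row=4 col=0 char='_'
After 2 (k): row=3 col=0 char='c'
After 3 (0): row=3 col=0 char='c'
After 4 (0): row=3 col=0 char='c'
After 5 (j): row=4 col=0 char='_'
After 6 (k): row=3 col=0 char='c'
After 7 (l): row=3 col=1 char='a'
After 8 (j): row=4 col=1 char='_'
After 9 (b): row=3 col=15 char='b'

Answer: bird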